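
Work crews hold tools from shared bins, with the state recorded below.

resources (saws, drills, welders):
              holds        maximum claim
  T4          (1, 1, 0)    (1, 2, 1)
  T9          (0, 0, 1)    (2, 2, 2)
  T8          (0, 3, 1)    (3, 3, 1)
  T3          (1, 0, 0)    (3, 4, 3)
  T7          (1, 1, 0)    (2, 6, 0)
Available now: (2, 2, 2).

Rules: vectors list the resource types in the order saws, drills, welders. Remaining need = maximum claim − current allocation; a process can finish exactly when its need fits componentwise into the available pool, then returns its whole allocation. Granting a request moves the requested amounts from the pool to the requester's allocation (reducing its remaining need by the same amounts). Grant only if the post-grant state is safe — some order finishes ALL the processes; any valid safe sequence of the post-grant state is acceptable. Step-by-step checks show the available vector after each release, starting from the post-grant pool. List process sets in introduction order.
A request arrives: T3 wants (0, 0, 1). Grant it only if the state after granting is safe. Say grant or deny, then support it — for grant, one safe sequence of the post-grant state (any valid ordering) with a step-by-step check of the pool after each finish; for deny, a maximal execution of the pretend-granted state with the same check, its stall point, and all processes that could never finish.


GRANT — the state after the grant stays safe, e.g. via T4, T9, T8, T7, T3.
Key observation: granting shrinks the pool to (2, 2, 1), yet T4 still fits and the chain goes through.
Verifying the post-grant state step by step:
  pool = (2, 2, 1)
  T4 needs (0, 1, 1) <= (2, 2, 1) -> finishes; pool += (1, 1, 0) = (3, 3, 1)
  T9 needs (2, 2, 1) <= (3, 3, 1) -> finishes; pool += (0, 0, 1) = (3, 3, 2)
  T8 needs (3, 0, 0) <= (3, 3, 2) -> finishes; pool += (0, 3, 1) = (3, 6, 3)
  T7 needs (1, 5, 0) <= (3, 6, 3) -> finishes; pool += (1, 1, 0) = (4, 7, 3)
  T3 needs (2, 4, 2) <= (4, 7, 3) -> finishes; pool += (1, 0, 1) = (5, 7, 4)


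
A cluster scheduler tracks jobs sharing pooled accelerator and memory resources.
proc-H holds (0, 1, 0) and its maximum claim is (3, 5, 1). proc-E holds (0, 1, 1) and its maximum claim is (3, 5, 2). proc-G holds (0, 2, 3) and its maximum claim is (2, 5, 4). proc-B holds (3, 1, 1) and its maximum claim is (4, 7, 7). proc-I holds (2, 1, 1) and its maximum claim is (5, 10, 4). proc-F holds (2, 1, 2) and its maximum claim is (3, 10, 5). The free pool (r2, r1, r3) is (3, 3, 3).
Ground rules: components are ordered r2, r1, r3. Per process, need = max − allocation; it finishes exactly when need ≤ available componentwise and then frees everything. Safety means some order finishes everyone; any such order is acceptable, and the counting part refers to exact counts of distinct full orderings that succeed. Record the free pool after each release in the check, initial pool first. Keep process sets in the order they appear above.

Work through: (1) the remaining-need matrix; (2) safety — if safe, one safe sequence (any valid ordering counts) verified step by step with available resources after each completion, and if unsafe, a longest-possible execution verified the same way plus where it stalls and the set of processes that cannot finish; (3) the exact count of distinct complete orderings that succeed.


(1) Remaining need (order r2, r1, r3):
  proc-H: (3, 4, 1)
  proc-E: (3, 4, 1)
  proc-G: (2, 3, 1)
  proc-B: (1, 6, 6)
  proc-I: (3, 9, 3)
  proc-F: (1, 9, 3)
(2) UNSAFE.
Key observation: r1 is the bottleneck — with proc-G, proc-E, proc-H, proc-B done the pool holds (6, 8, 8), short of every remaining need.
A maximal execution: proc-G, proc-E, proc-H, proc-B — then nothing else fits. Walking it through:
  pool = (3, 3, 3)
  proc-G: need (2, 3, 1) fits (3, 3, 3); releases (0, 2, 3), pool now (3, 5, 6)
  proc-E: need (3, 4, 1) fits (3, 5, 6); releases (0, 1, 1), pool now (3, 6, 7)
  proc-H: need (3, 4, 1) fits (3, 6, 7); releases (0, 1, 0), pool now (3, 7, 7)
  proc-B: need (1, 6, 6) fits (3, 7, 7); releases (3, 1, 1), pool now (6, 8, 8)
  proc-I cannot run: need (3, 9, 3) vs free (6, 8, 8) (insufficient r1)
  proc-F cannot run: need (1, 9, 3) vs free (6, 8, 8) (insufficient r1)
Never able to finish: proc-I and proc-F.
(3) Precisely 0 of the possible complete orderings are safe sequences.


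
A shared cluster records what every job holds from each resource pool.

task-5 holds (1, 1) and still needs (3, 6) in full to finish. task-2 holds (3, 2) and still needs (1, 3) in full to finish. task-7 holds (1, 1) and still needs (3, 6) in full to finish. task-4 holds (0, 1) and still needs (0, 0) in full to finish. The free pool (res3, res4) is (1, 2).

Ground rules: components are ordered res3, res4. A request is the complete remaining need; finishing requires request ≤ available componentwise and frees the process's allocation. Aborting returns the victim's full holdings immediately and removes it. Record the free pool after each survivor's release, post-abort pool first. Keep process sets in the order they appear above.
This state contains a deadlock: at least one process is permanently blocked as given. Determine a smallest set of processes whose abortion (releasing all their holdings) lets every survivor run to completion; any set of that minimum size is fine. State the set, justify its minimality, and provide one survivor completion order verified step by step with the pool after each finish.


The answer: abort task-5.
Key observation: task-7 could never have finished before the abort; with (1, 1) returned by task-5, it fits at step 3.
Minimality: the empty abort set fails — the state is deadlocked as it stands.
The survivors complete as task-2, task-4, task-7. Step-by-step check (starting from the post-abort pool):
  pool = (2, 3)
  task-2: need (1, 3) fits (2, 3); releases (3, 2), pool now (5, 5)
  task-4: need (0, 0) fits (5, 5); releases (0, 1), pool now (5, 6)
  task-7: need (3, 6) fits (5, 6); releases (1, 1), pool now (6, 7)


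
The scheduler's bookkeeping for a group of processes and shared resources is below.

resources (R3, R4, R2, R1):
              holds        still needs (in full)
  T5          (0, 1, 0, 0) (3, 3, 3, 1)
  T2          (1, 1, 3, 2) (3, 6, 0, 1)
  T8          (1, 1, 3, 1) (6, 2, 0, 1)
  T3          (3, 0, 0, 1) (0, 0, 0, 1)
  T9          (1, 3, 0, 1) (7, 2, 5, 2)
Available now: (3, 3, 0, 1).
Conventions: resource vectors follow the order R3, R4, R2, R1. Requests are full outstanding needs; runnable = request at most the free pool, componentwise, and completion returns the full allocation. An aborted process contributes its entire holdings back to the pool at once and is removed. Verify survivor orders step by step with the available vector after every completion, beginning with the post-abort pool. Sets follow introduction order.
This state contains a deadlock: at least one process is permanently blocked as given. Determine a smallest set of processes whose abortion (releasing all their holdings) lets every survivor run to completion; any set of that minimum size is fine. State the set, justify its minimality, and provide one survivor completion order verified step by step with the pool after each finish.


The answer: abort T2.
Key observation: T9 could never have finished before the abort; with (1, 1, 3, 2) returned by T2, it fits at step 3.
Minimality: the empty abort set fails — the state is deadlocked as it stands.
The survivors complete as T3, T8, T9, T5. Verifying each step (starting from the post-abort pool):
  pool = (4, 4, 3, 3)
  run T3 (needs (0, 0, 0, 1), free (4, 4, 3, 3)); after release of (3, 0, 0, 1) the pool is (7, 4, 3, 4)
  run T8 (needs (6, 2, 0, 1), free (7, 4, 3, 4)); after release of (1, 1, 3, 1) the pool is (8, 5, 6, 5)
  run T9 (needs (7, 2, 5, 2), free (8, 5, 6, 5)); after release of (1, 3, 0, 1) the pool is (9, 8, 6, 6)
  run T5 (needs (3, 3, 3, 1), free (9, 8, 6, 6)); after release of (0, 1, 0, 0) the pool is (9, 9, 6, 6)


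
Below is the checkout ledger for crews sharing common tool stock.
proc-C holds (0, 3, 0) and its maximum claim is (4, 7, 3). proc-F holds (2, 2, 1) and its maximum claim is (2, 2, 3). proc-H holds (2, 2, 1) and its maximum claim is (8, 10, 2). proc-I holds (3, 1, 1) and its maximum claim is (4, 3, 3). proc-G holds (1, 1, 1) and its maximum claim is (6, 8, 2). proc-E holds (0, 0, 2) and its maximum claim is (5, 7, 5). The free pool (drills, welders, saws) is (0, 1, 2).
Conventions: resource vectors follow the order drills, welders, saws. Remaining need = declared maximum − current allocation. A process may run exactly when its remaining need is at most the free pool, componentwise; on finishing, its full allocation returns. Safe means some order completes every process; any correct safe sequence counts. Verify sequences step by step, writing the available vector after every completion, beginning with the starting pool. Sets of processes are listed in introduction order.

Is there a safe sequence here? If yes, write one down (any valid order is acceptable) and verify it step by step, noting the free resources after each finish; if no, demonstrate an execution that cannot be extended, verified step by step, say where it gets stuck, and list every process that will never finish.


SAFE, for example via the order proc-F, proc-I, proc-C, proc-G, proc-E, proc-H.
Key observation: proc-F is the earliest step where a requested resource binds exactly: need (0, 0, 2), pool (0, 1, 2) at its turn.
Check, step by step:
  pool = (0, 1, 2)
  proc-F needs (0, 0, 2) <= (0, 1, 2) -> finishes; pool += (2, 2, 1) = (2, 3, 3)
  proc-I needs (1, 2, 2) <= (2, 3, 3) -> finishes; pool += (3, 1, 1) = (5, 4, 4)
  proc-C needs (4, 4, 3) <= (5, 4, 4) -> finishes; pool += (0, 3, 0) = (5, 7, 4)
  proc-G needs (5, 7, 1) <= (5, 7, 4) -> finishes; pool += (1, 1, 1) = (6, 8, 5)
  proc-E needs (5, 7, 3) <= (6, 8, 5) -> finishes; pool += (0, 0, 2) = (6, 8, 7)
  proc-H needs (6, 8, 1) <= (6, 8, 7) -> finishes; pool += (2, 2, 1) = (8, 10, 8)


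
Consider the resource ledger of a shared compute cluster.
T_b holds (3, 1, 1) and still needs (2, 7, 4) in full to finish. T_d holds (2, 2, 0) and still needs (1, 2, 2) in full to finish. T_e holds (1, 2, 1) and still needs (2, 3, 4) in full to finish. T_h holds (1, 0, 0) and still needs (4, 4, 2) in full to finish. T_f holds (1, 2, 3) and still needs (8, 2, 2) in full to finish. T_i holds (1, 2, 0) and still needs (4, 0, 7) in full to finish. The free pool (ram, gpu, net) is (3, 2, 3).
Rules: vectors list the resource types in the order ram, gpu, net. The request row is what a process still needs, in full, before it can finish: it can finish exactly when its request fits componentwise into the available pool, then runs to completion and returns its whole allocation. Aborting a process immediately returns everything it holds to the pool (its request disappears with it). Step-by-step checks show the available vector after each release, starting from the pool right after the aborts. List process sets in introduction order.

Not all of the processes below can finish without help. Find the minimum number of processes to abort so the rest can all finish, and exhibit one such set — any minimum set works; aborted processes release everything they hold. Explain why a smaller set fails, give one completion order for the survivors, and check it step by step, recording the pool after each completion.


The answer: abort T_b.
Key observation: T_e was stuck for good until T_b gave back (3, 1, 1); in the order shown it finishes at step 2.
Minimality: the empty abort set fails — the state is deadlocked as it stands.
One survivor order: T_d, T_e, T_f, T_h, T_i. Step-by-step check (post-abort pool first):
  pool = (6, 3, 4)
  T_d: need (1, 2, 2) fits (6, 3, 4); releases (2, 2, 0), pool now (8, 5, 4)
  T_e: need (2, 3, 4) fits (8, 5, 4); releases (1, 2, 1), pool now (9, 7, 5)
  T_f: need (8, 2, 2) fits (9, 7, 5); releases (1, 2, 3), pool now (10, 9, 8)
  T_h: need (4, 4, 2) fits (10, 9, 8); releases (1, 0, 0), pool now (11, 9, 8)
  T_i: need (4, 0, 7) fits (11, 9, 8); releases (1, 2, 0), pool now (12, 11, 8)


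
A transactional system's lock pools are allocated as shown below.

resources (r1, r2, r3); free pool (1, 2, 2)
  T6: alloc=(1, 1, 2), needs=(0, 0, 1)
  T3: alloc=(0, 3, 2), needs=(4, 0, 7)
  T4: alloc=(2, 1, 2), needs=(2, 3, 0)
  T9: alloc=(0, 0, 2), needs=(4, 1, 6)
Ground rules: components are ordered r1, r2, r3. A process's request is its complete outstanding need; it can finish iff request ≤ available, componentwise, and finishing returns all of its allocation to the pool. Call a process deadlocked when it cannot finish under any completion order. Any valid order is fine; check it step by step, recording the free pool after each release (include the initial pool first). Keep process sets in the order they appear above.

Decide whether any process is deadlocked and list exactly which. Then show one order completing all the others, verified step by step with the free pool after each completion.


No process is deadlocked.
Key observation: T6 can run right away; the returned allocation unlocks the remaining processes in turn.
A valid finishing order for the others: T6, T4, T9, T3. Check, step by step:
  pool = (1, 2, 2)
  T6: need (0, 0, 1) fits (1, 2, 2); releases (1, 1, 2), pool now (2, 3, 4)
  T4: need (2, 3, 0) fits (2, 3, 4); releases (2, 1, 2), pool now (4, 4, 6)
  T9: need (4, 1, 6) fits (4, 4, 6); releases (0, 0, 2), pool now (4, 4, 8)
  T3: need (4, 0, 7) fits (4, 4, 8); releases (0, 3, 2), pool now (4, 7, 10)


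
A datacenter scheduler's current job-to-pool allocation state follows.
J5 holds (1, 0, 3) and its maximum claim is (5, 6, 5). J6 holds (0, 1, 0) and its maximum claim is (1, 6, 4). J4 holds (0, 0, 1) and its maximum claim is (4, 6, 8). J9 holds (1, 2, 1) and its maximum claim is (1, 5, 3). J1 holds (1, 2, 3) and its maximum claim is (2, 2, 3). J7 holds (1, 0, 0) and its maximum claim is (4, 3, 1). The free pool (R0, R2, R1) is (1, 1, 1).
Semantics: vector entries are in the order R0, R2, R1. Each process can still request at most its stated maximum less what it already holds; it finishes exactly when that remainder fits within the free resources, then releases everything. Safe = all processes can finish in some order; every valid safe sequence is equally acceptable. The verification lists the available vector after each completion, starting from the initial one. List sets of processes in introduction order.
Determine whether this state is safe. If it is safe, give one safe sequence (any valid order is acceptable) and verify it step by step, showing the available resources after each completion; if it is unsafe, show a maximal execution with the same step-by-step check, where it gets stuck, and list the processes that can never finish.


The state is SAFE; one workable sequence: J1, J9, J7, J6, J5, J4.
Key observation: the first exact fit in this order is J1 — it needs (1, 0, 0) with (1, 1, 1) free, meeting a requested resource to the last unit.
Step-by-step check:
  pool = (1, 1, 1)
  run J1 (needs (1, 0, 0), free (1, 1, 1)); after release of (1, 2, 3) the pool is (2, 3, 4)
  run J9 (needs (0, 3, 2), free (2, 3, 4)); after release of (1, 2, 1) the pool is (3, 5, 5)
  run J7 (needs (3, 3, 1), free (3, 5, 5)); after release of (1, 0, 0) the pool is (4, 5, 5)
  run J6 (needs (1, 5, 4), free (4, 5, 5)); after release of (0, 1, 0) the pool is (4, 6, 5)
  run J5 (needs (4, 6, 2), free (4, 6, 5)); after release of (1, 0, 3) the pool is (5, 6, 8)
  run J4 (needs (4, 6, 7), free (5, 6, 8)); after release of (0, 0, 1) the pool is (5, 6, 9)


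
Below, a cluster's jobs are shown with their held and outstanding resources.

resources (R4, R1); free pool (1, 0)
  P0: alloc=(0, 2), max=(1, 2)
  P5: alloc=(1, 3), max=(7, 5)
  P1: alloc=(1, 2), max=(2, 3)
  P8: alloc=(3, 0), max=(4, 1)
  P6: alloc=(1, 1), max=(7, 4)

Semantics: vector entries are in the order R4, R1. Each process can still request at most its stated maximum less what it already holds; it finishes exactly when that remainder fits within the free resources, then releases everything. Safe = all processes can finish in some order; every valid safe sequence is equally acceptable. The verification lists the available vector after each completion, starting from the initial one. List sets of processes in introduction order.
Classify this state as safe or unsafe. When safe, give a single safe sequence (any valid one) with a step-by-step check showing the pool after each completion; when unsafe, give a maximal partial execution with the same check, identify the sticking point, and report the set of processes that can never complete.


UNSAFE.
Key observation: P0, P8, P1 can finish, but then (5, 4) is all there is, and the blocked group's R4 demands exceed it.
The run P0, P8, P1 cannot be extended any further. Step-by-step check:
  pool = (1, 0)
  P0: need (1, 0) fits (1, 0); releases (0, 2), pool now (1, 2)
  P8: need (1, 1) fits (1, 2); releases (3, 0), pool now (4, 2)
  P1: need (1, 1) fits (4, 2); releases (1, 2), pool now (5, 4)
  P5 cannot run: need (6, 2) vs free (5, 4) (insufficient R4)
  P6 cannot run: need (6, 3) vs free (5, 4) (insufficient R4)
Never able to finish: P5 and P6.


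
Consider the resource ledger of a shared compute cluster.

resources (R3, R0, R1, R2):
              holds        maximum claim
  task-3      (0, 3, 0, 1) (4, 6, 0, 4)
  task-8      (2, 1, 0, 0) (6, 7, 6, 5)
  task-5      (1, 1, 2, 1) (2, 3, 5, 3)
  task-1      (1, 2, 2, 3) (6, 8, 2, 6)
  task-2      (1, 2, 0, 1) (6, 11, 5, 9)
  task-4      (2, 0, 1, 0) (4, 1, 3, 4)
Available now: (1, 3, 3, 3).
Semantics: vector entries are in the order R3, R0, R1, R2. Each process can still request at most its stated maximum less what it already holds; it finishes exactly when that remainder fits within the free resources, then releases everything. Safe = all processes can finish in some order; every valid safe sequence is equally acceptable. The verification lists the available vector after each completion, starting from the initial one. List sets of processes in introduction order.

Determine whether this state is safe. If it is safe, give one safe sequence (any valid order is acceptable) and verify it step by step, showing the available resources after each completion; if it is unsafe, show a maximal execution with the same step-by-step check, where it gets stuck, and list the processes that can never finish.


The state is SAFE; one workable sequence: task-5, task-4, task-3, task-8, task-1, task-2.
Key observation: the order's first zero-slack moment is task-5 ((1, 2, 3, 2) needed, (1, 3, 3, 3) free — a requested resource with nothing to spare).
Walking it through:
  pool = (1, 3, 3, 3)
  task-5: need (1, 2, 3, 2) fits (1, 3, 3, 3); releases (1, 1, 2, 1), pool now (2, 4, 5, 4)
  task-4: need (2, 1, 2, 4) fits (2, 4, 5, 4); releases (2, 0, 1, 0), pool now (4, 4, 6, 4)
  task-3: need (4, 3, 0, 3) fits (4, 4, 6, 4); releases (0, 3, 0, 1), pool now (4, 7, 6, 5)
  task-8: need (4, 6, 6, 5) fits (4, 7, 6, 5); releases (2, 1, 0, 0), pool now (6, 8, 6, 5)
  task-1: need (5, 6, 0, 3) fits (6, 8, 6, 5); releases (1, 2, 2, 3), pool now (7, 10, 8, 8)
  task-2: need (5, 9, 5, 8) fits (7, 10, 8, 8); releases (1, 2, 0, 1), pool now (8, 12, 8, 9)


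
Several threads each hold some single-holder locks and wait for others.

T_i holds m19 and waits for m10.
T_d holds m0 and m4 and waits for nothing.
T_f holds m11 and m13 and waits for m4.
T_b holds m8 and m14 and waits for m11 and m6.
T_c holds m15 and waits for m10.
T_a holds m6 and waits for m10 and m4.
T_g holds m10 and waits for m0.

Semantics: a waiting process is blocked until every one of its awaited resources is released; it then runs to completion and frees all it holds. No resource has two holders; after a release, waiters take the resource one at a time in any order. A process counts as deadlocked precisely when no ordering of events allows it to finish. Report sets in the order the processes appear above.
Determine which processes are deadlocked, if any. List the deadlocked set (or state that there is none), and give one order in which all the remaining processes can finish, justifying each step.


The deadlocked set is empty.
Key observation: although several processes wait, no cycle exists — each chain bottoms out at a free runner.
One completion order for the rest: T_d, T_g, T_a, T_f, T_b, T_c, T_i.
Check, step by step:
  T_d: no waits; runs immediately, freeing m0 and m4
  T_g: everything it awaited (m0) is free; runs, freeing m10
  T_a: everything it awaited (m10 and m4) is free; runs, freeing m6
  T_f: everything it awaited (m4) is free; runs, freeing m11 and m13
  T_b: everything it awaited (m11 and m6) is free; runs, freeing m8 and m14
  T_c: everything it awaited (m10) is free; runs, freeing m15
  T_i: everything it awaited (m10) is free; runs, freeing m19


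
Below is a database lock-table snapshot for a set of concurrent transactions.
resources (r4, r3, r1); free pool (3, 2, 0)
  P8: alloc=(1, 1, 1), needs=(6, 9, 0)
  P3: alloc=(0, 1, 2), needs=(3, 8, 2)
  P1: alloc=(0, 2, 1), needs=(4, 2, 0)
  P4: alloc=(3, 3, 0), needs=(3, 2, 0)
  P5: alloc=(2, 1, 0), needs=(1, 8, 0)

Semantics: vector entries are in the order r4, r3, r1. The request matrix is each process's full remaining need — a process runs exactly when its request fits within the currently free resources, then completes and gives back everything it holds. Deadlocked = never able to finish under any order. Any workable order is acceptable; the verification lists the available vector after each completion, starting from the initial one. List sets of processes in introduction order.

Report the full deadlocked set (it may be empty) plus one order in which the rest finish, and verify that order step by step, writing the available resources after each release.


Deadlocked: P8, P3 and P5.
Key observation: P4, P1 can finish, but then (6, 7, 1) is all there is, and the blocked group's r3 demands exceed it.
A valid finishing order for the others: P4, P1. Check, step by step:
  pool = (3, 2, 0)
  P4: need (3, 2, 0) fits (3, 2, 0); releases (3, 3, 0), pool now (6, 5, 0)
  P1: need (4, 2, 0) fits (6, 5, 0); releases (0, 2, 1), pool now (6, 7, 1)
The blocked processes can never fit:
  P8 still needs (6, 9, 0) but only (6, 7, 1) is free — short on r3
  P3 still needs (3, 8, 2) but only (6, 7, 1) is free — short on r3 and r1
  P5 still needs (1, 8, 0) but only (6, 7, 1) is free — short on r3


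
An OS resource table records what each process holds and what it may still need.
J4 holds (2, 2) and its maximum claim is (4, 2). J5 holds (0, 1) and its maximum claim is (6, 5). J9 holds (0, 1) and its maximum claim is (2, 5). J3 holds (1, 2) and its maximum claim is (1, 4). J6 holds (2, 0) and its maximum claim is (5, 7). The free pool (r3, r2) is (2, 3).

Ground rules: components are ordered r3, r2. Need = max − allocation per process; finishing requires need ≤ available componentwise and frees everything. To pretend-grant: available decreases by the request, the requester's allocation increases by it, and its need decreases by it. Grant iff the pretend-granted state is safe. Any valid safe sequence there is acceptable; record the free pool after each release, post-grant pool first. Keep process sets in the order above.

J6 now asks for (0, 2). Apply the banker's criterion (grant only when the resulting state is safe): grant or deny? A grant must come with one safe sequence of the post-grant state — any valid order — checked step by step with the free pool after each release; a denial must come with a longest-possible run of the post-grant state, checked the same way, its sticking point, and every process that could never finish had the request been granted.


GRANT: granting preserves safety; a valid post-grant sequence is J4, J3, J9, J6, J5.
Key observation: the grant leaves (2, 1) free — enough for J4, whose release restarts the cascade.
Check on the post-grant state, step by step:
  pool = (2, 1)
  run J4 (needs (2, 0), free (2, 1)); after release of (2, 2) the pool is (4, 3)
  run J3 (needs (0, 2), free (4, 3)); after release of (1, 2) the pool is (5, 5)
  run J9 (needs (2, 4), free (5, 5)); after release of (0, 1) the pool is (5, 6)
  run J6 (needs (3, 5), free (5, 6)); after release of (2, 2) the pool is (7, 8)
  run J5 (needs (6, 4), free (7, 8)); after release of (0, 1) the pool is (7, 9)


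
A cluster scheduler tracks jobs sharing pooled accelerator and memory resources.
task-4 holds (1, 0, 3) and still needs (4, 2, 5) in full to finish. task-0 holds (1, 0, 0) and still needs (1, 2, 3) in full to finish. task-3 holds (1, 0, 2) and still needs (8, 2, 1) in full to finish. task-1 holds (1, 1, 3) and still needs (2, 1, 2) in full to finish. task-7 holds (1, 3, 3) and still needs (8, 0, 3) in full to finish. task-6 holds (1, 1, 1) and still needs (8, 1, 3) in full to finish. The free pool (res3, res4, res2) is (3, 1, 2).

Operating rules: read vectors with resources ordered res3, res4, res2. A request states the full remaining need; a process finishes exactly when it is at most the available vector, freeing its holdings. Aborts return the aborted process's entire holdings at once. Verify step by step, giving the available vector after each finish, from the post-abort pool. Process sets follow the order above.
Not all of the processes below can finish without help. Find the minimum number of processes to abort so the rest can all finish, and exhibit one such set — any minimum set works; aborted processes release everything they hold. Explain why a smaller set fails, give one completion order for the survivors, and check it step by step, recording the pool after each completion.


Minimum abort set: task-7 and task-6.
Key observation: task-3 was stuck for good until task-7 and task-6 gave back (2, 4, 4); in the order shown it finishes at step 4.
Minimality, checking each single-abort alternative: task-4 alone leaves task-3 blocked (short on res3); task-0 alone leaves task-3 blocked (short on res3); task-3 alone leaves task-7 blocked (short on res3); task-1 alone leaves task-3 blocked (short on res3); task-7 alone leaves task-3 blocked (short on res3); task-6 alone leaves task-3 blocked (short on res3).
One survivor order: task-4, task-1, task-0, task-3. Walking it through (post-abort pool first):
  pool = (5, 5, 6)
  task-4: need (4, 2, 5) fits (5, 5, 6); releases (1, 0, 3), pool now (6, 5, 9)
  task-1: need (2, 1, 2) fits (6, 5, 9); releases (1, 1, 3), pool now (7, 6, 12)
  task-0: need (1, 2, 3) fits (7, 6, 12); releases (1, 0, 0), pool now (8, 6, 12)
  task-3: need (8, 2, 1) fits (8, 6, 12); releases (1, 0, 2), pool now (9, 6, 14)


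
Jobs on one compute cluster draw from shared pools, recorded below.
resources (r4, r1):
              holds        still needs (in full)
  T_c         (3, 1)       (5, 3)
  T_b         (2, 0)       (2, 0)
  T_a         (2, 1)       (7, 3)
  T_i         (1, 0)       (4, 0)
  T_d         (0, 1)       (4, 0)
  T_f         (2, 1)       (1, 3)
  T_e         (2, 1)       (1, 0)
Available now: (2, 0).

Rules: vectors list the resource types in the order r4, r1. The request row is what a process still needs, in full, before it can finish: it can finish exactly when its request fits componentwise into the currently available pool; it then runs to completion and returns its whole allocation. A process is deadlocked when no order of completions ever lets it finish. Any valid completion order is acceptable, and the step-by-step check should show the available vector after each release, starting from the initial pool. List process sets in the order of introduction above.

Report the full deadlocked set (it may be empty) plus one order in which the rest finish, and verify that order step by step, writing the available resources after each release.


Deadlocked: T_c, T_a and T_f.
Key observation: after T_b, T_i, T_d, T_e complete, (7, 2) is the best the pool ever gets, yet each leftover process wants more r1.
A valid finishing order for the others: T_b, T_i, T_d, T_e. Verifying each step:
  pool = (2, 0)
  T_b: need (2, 0) fits (2, 0); releases (2, 0), pool now (4, 0)
  T_i: need (4, 0) fits (4, 0); releases (1, 0), pool now (5, 0)
  T_d: need (4, 0) fits (5, 0); releases (0, 1), pool now (5, 1)
  T_e: need (1, 0) fits (5, 1); releases (2, 1), pool now (7, 2)
None of the blocked processes ever fits:
  blocked: T_c wants (5, 3), pool (7, 2) — not enough r1
  blocked: T_a wants (7, 3), pool (7, 2) — not enough r1
  blocked: T_f wants (1, 3), pool (7, 2) — not enough r1


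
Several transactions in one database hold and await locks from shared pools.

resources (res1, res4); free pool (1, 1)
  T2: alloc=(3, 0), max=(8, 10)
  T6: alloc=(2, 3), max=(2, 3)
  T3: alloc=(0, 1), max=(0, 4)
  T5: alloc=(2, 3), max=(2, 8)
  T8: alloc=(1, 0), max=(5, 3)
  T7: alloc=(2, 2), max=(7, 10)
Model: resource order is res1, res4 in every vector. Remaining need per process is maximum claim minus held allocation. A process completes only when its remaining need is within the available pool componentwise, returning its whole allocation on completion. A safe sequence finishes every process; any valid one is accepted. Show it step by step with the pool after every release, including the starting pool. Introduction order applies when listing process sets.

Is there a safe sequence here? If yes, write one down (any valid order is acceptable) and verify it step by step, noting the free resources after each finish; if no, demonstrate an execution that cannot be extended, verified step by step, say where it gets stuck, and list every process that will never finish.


SAFE — a valid safe sequence is T6, T3, T5, T7, T2, T8.
Key observation: reading the order forward, T5 is the first process whose need (0, 5) meets the free pool (3, 5) exactly on a resource it requests.
Verifying each step:
  pool = (1, 1)
  T6 needs (0, 0) <= (1, 1) -> finishes; pool += (2, 3) = (3, 4)
  T3 needs (0, 3) <= (3, 4) -> finishes; pool += (0, 1) = (3, 5)
  T5 needs (0, 5) <= (3, 5) -> finishes; pool += (2, 3) = (5, 8)
  T7 needs (5, 8) <= (5, 8) -> finishes; pool += (2, 2) = (7, 10)
  T2 needs (5, 10) <= (7, 10) -> finishes; pool += (3, 0) = (10, 10)
  T8 needs (4, 3) <= (10, 10) -> finishes; pool += (1, 0) = (11, 10)


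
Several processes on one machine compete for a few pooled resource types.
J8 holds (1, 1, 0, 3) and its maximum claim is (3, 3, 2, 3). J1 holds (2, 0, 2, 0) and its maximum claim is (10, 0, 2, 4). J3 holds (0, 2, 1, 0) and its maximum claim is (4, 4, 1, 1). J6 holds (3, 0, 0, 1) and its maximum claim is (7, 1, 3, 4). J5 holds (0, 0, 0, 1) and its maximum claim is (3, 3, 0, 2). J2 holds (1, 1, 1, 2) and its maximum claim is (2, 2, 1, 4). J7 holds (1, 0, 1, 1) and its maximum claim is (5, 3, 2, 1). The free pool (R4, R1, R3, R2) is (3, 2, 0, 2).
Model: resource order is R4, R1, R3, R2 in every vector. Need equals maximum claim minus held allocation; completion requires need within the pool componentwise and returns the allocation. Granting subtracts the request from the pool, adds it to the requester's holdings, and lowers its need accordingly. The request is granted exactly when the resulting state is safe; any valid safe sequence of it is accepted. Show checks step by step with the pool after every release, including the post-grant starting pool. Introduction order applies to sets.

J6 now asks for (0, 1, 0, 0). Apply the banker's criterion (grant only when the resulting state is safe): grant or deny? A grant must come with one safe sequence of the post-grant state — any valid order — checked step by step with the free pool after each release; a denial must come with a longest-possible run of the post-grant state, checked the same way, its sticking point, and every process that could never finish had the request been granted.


GRANT: granting preserves safety; a valid post-grant sequence is J2, J3, J7, J6, J5, J1, J8.
Key observation: post-grant, (3, 1, 0, 2) remains, and an order beginning with J2 completes everyone.
Verifying the post-grant state step by step:
  pool = (3, 1, 0, 2)
  J2: need (1, 1, 0, 2) fits (3, 1, 0, 2); releases (1, 1, 1, 2), pool now (4, 2, 1, 4)
  J3: need (4, 2, 0, 1) fits (4, 2, 1, 4); releases (0, 2, 1, 0), pool now (4, 4, 2, 4)
  J7: need (4, 3, 1, 0) fits (4, 4, 2, 4); releases (1, 0, 1, 1), pool now (5, 4, 3, 5)
  J6: need (4, 0, 3, 3) fits (5, 4, 3, 5); releases (3, 1, 0, 1), pool now (8, 5, 3, 6)
  J5: need (3, 3, 0, 1) fits (8, 5, 3, 6); releases (0, 0, 0, 1), pool now (8, 5, 3, 7)
  J1: need (8, 0, 0, 4) fits (8, 5, 3, 7); releases (2, 0, 2, 0), pool now (10, 5, 5, 7)
  J8: need (2, 2, 2, 0) fits (10, 5, 5, 7); releases (1, 1, 0, 3), pool now (11, 6, 5, 10)


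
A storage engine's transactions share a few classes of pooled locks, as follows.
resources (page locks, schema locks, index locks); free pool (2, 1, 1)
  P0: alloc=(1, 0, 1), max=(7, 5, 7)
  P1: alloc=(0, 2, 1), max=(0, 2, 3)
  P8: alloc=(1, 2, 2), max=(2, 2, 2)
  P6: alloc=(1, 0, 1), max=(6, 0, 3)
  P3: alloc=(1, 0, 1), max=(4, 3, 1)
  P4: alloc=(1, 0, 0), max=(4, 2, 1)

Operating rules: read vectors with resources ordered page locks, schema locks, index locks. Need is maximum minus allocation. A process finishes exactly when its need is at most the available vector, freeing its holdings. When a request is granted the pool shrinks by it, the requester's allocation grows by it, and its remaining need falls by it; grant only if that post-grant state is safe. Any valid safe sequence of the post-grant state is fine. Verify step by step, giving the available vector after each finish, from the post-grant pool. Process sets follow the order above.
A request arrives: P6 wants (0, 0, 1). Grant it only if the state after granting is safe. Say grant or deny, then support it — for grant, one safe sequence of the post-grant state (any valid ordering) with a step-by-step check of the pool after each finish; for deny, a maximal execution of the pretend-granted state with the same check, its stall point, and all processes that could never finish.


GRANT — the state after the grant stays safe, e.g. via P8, P3, P1, P4, P6, P0.
Key observation: the grant leaves (2, 1, 0) free — enough for P8, whose release restarts the cascade.
Verifying the post-grant state step by step:
  pool = (2, 1, 0)
  run P8 (needs (1, 0, 0), free (2, 1, 0)); after release of (1, 2, 2) the pool is (3, 3, 2)
  run P3 (needs (3, 3, 0), free (3, 3, 2)); after release of (1, 0, 1) the pool is (4, 3, 3)
  run P1 (needs (0, 0, 2), free (4, 3, 3)); after release of (0, 2, 1) the pool is (4, 5, 4)
  run P4 (needs (3, 2, 1), free (4, 5, 4)); after release of (1, 0, 0) the pool is (5, 5, 4)
  run P6 (needs (5, 0, 1), free (5, 5, 4)); after release of (1, 0, 2) the pool is (6, 5, 6)
  run P0 (needs (6, 5, 6), free (6, 5, 6)); after release of (1, 0, 1) the pool is (7, 5, 7)


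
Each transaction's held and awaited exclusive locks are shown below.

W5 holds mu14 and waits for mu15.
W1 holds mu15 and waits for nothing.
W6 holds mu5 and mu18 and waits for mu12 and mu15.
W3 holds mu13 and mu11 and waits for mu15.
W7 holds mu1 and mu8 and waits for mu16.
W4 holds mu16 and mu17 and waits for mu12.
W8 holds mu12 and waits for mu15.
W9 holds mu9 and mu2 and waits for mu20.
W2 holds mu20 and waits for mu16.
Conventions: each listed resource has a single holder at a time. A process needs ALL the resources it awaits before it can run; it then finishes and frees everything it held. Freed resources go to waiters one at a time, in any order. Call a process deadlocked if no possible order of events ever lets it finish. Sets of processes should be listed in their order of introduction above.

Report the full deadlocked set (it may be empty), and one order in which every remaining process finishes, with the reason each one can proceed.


No process is deadlocked.
Key observation: the waits form no ring: some process can always run, and its releases unblock the others one by one.
One completion order for the rest: W1, W8, W3, W4, W7, W6, W5, W2, W9.
Step-by-step check:
  W1 waits on nothing -> runs at once and releases mu15
  W8 waits on mu15 — all released -> runs and releases mu12
  W3 waits on mu15 — all released -> runs and releases mu13 and mu11
  W4 waits on mu12 — all released -> runs and releases mu16 and mu17
  W7 waits on mu16 — all released -> runs and releases mu1 and mu8
  W6 waits on mu12 and mu15 — all released -> runs and releases mu5 and mu18
  W5 waits on mu15 — all released -> runs and releases mu14
  W2 waits on mu16 — all released -> runs and releases mu20
  W9 waits on mu20 — all released -> runs and releases mu9 and mu2


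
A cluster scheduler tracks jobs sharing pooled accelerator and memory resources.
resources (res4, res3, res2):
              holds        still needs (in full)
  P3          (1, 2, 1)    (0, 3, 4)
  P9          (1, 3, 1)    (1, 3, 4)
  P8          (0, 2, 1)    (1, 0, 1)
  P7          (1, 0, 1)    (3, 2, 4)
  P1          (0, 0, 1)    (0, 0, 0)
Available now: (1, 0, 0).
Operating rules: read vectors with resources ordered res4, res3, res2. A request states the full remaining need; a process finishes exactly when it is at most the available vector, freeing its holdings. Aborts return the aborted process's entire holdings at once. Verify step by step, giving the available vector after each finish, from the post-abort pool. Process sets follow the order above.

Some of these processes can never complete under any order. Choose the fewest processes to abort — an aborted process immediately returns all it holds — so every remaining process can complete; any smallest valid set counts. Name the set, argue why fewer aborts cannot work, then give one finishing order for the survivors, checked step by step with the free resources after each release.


Abort P3 and P9.
Key observation: P7 could never have finished before the abort; with (2, 5, 2) returned by P3 and P9, it fits at step 3.
Minimality, checking each single-abort alternative: P3 alone leaves P9 blocked (short on res2); P9 alone leaves P3 blocked (short on res2); P8 alone leaves P3 blocked (short on res3 and res2); P7 alone leaves P3 blocked (short on res3 and res2); P1 alone leaves P3 blocked (short on res3 and res2).
One survivor order: P8, P1, P7. Verifying each step (post-abort pool first):
  pool = (3, 5, 2)
  run P8 (needs (1, 0, 1), free (3, 5, 2)); after release of (0, 2, 1) the pool is (3, 7, 3)
  run P1 (needs (0, 0, 0), free (3, 7, 3)); after release of (0, 0, 1) the pool is (3, 7, 4)
  run P7 (needs (3, 2, 4), free (3, 7, 4)); after release of (1, 0, 1) the pool is (4, 7, 5)


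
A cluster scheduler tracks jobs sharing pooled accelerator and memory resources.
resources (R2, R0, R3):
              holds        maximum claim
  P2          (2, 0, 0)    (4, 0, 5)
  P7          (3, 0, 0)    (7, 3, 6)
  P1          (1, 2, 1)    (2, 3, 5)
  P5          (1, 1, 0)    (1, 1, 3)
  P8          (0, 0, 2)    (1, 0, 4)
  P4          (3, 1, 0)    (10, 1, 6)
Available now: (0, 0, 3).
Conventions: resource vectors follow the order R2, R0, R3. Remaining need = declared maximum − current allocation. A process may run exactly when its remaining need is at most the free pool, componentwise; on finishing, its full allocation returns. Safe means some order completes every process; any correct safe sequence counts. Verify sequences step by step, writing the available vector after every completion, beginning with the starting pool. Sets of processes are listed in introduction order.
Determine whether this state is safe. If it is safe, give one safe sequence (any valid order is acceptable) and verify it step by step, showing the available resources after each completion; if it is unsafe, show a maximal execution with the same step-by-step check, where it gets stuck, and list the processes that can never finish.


SAFE, for example via the order P5, P8, P1, P2, P7, P4.
Key observation: reading the order forward, P5 is the first process whose need (0, 0, 3) meets the free pool (0, 0, 3) exactly on a resource it requests.
Check, step by step:
  pool = (0, 0, 3)
  run P5 (needs (0, 0, 3), free (0, 0, 3)); after release of (1, 1, 0) the pool is (1, 1, 3)
  run P8 (needs (1, 0, 2), free (1, 1, 3)); after release of (0, 0, 2) the pool is (1, 1, 5)
  run P1 (needs (1, 1, 4), free (1, 1, 5)); after release of (1, 2, 1) the pool is (2, 3, 6)
  run P2 (needs (2, 0, 5), free (2, 3, 6)); after release of (2, 0, 0) the pool is (4, 3, 6)
  run P7 (needs (4, 3, 6), free (4, 3, 6)); after release of (3, 0, 0) the pool is (7, 3, 6)
  run P4 (needs (7, 0, 6), free (7, 3, 6)); after release of (3, 1, 0) the pool is (10, 4, 6)
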